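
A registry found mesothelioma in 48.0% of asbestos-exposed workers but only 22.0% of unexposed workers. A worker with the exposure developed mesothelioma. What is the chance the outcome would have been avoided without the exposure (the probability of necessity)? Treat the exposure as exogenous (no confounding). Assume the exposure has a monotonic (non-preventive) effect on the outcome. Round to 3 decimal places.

p₁ = 0.48, p₀ = 0.22.
Under exogeneity and monotonicity, PN = (p₁ − p₀) / p₁.
PN = (0.48 − 0.22) / 0.48 = 0.26 / 0.48 ≈ 0.5417

PN ≈ 0.542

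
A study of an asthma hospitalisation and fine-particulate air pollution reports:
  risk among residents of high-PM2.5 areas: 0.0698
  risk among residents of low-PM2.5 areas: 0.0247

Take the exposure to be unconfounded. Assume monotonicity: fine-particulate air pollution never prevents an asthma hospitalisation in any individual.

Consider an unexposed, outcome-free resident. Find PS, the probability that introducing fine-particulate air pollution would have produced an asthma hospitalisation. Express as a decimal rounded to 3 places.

Let p₁ = 0.0698, p₀ = 0.0247.
Under exogeneity and monotonicity, PS = (p₁ − p₀) / (1 − p₀).
PS = (0.0698 − 0.0247) / (1 − 0.0247) = 0.0451 / 0.9753 ≈ 0.0462

PS ≈ 0.046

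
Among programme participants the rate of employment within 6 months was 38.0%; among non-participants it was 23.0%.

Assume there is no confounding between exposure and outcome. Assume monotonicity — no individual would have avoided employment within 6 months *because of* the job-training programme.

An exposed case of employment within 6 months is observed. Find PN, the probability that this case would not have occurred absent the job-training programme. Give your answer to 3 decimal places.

PN ≈ 0.395

p₁ = 0.38, p₀ = 0.23.
Under exogeneity and monotonicity, PN = (p₁ − p₀) / p₁.
PN = (0.38 − 0.23) / 0.38 = 0.15 / 0.38 ≈ 0.3947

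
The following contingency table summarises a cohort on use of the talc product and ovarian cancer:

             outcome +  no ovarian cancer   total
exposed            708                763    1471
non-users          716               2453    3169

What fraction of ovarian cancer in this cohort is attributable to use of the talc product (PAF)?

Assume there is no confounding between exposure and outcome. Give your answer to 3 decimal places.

p₁ = P(outcome | exposed) = 708/1471 = 0.48131
p₀ = P(outcome | unexposed) = 716/3169 = 0.22594
Exposure prevalence π = 1471/4640 = 0.31703; overall risk P(Y=1) = 0.3069.
Under exogeneity, PAF = [P(Y=1) − p₀]/P(Y=1).
PAF = (0.3069 − 0.22594) / 0.3069 ≈ 0.2638

PAF ≈ 0.264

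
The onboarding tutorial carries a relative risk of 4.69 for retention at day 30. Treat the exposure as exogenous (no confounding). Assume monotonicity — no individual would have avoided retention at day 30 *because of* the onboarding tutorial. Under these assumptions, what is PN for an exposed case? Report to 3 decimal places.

PN ≈ 0.787

Under exogeneity and monotonicity, PN = (RR − 1) / RR = 1 − 1/RR.
PN = (4.69 − 1) / 4.69 = 3.69 / 4.69 ≈ 0.7868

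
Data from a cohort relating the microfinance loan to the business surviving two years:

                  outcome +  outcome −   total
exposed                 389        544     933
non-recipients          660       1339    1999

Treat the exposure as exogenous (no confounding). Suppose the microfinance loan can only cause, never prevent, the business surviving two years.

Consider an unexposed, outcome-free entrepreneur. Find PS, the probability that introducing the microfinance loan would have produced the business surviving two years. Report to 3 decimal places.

PS ≈ 0.130

p₁ = P(outcome | exposed) = 389/933 = 0.41693
p₀ = P(outcome | unexposed) = 660/1999 = 0.33017
Under exogeneity and monotonicity, PS = (p₁ − p₀) / (1 − p₀).
PS = (0.41693 − 0.33017) / (1 − 0.33017) = 0.08677 / 0.66983 ≈ 0.1295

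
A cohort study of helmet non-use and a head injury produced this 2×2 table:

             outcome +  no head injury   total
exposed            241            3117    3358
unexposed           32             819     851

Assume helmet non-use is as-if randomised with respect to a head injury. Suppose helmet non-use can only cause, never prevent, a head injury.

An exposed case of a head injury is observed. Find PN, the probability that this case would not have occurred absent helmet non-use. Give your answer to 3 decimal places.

p₁ = P(outcome | exposed) = 241/3358 = 0.071769
p₀ = P(outcome | unexposed) = 32/851 = 0.037603
Under exogeneity and monotonicity, PN = (p₁ − p₀) / p₁.
PN = (0.071769 − 0.037603) / 0.071769 = 0.034166 / 0.071769 ≈ 0.4761

PN ≈ 0.476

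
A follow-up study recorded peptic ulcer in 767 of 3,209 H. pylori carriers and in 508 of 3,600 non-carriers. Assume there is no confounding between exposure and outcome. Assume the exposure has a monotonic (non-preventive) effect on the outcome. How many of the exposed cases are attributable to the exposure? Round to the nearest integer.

p₁ = P(outcome | exposed) = 767/3209 = 0.23902
p₀ = P(outcome | unexposed) = 508/3600 = 0.14111
PN = (p₁ − p₀)/p₁ = (0.23902 − 0.14111) / 0.23902 ≈ 0.40961.
Attributable cases ≈ PN × (exposed cases) = 0.40961 × 767 ≈ 314.17.

about 314 cases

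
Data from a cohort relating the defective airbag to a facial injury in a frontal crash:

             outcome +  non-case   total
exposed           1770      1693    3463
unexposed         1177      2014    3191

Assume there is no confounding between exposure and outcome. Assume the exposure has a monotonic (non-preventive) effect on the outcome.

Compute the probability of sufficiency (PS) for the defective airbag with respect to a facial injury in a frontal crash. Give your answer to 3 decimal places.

PS ≈ 0.225

p₁ = P(outcome | exposed) = 1770/3463 = 0.51112
p₀ = P(outcome | unexposed) = 1177/3191 = 0.36885
Under exogeneity and monotonicity, PS = (p₁ − p₀) / (1 − p₀).
PS = (0.51112 − 0.36885) / (1 − 0.36885) = 0.14227 / 0.63115 ≈ 0.2254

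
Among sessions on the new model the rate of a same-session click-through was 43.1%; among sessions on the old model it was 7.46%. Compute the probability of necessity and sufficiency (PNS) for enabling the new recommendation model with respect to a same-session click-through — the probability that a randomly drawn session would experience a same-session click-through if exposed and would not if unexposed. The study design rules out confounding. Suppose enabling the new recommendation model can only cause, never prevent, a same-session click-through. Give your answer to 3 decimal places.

PNS ≈ 0.356

p₁ = 0.431, p₀ = 0.0746.
Under exogeneity and monotonicity, PNS = p₁ − p₀.
PNS = 0.431 − 0.0746 = 0.3564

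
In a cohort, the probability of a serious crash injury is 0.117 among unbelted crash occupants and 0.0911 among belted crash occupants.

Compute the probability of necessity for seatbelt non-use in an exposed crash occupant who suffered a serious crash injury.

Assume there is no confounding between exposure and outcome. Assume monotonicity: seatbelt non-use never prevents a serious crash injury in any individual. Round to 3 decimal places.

PN ≈ 0.221

Let p₁ = 0.117, p₀ = 0.0911.
Under exogeneity and monotonicity, PN = (p₁ − p₀) / p₁.
PN = (0.117 − 0.0911) / 0.117 = 0.0259 / 0.117 ≈ 0.2214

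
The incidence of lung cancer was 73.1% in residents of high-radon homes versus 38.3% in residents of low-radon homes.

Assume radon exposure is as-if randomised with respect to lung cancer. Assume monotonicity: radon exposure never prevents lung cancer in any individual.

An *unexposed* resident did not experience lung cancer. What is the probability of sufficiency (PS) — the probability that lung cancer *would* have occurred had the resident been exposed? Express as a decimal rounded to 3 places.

p₁ = 0.731, p₀ = 0.383.
Under exogeneity and monotonicity, PS = (p₁ − p₀) / (1 − p₀).
PS = (0.731 − 0.383) / (1 − 0.383) = 0.348 / 0.617 ≈ 0.5640

PS ≈ 0.564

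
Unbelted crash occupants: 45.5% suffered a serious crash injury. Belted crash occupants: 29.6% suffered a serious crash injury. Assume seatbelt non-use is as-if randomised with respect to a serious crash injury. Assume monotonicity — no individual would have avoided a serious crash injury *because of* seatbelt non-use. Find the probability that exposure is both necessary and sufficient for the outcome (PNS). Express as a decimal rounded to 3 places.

PNS ≈ 0.159

p₁ = 0.455, p₀ = 0.296.
Under exogeneity and monotonicity, PNS = p₁ − p₀.
PNS = 0.455 − 0.296 = 0.159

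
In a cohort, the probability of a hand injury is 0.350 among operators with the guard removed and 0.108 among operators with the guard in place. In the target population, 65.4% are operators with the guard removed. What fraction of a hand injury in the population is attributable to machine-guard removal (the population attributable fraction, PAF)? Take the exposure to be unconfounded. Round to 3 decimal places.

PAF ≈ 0.594

Let p₁ = 0.35, p₀ = 0.108.
Overall risk P(Y=1) = π·p₁ + (1−π)·p₀ = 0.654×0.35 + 0.346×0.108 = 0.26627.
Under exogeneity, PAF = [P(Y=1) − p₀] / P(Y=1).
PAF = (0.26627 − 0.108) / 0.26627 ≈ 0.5944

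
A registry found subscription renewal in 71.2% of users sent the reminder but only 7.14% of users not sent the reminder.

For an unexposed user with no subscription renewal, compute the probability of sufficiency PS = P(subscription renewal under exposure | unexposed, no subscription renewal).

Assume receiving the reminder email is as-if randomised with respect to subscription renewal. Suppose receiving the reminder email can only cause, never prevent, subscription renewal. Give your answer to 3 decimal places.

p₁ = 0.712, p₀ = 0.0714.
Under exogeneity and monotonicity, PS = (p₁ − p₀) / (1 − p₀).
PS = (0.712 − 0.0714) / (1 − 0.0714) = 0.6406 / 0.9286 ≈ 0.6899

PS ≈ 0.690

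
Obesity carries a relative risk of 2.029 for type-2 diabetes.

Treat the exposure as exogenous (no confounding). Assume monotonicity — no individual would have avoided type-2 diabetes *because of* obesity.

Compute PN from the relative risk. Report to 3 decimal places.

PN ≈ 0.507

Under exogeneity and monotonicity, PN = (RR − 1) / RR = 1 − 1/RR.
PN = (2.029 − 1) / 2.029 = 1.029 / 2.029 ≈ 0.5071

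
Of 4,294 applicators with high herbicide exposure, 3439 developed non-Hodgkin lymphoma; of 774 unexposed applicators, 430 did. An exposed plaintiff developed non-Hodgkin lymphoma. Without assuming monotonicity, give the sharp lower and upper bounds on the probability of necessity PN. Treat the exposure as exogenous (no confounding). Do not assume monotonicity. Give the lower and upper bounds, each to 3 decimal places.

p₁ = P(outcome | exposed) = 3439/4294 = 0.80088
p₀ = P(outcome | unexposed) = 430/774 = 0.55556
Under exogeneity alone the bounds on PN are max{0,(p₁−p₀)/p₁} ≤ PN ≤ min{1,(1−p₀)/p₁}.
  lower = (p₁ − p₀)/p₁ = 0.24533 / 0.80088 ≈ 0.3063
  upper = min{1, (1 − p₀)/p₁} = 0.44444 / 0.80088 ≈ 0.5549

0.306 ≤ PN ≤ 0.555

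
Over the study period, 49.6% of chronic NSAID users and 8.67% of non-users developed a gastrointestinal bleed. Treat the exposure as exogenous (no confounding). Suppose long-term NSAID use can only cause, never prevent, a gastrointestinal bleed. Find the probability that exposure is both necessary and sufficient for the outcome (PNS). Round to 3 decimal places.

PNS ≈ 0.409

p₁ = 0.496, p₀ = 0.0867.
Under exogeneity and monotonicity, PNS = p₁ − p₀.
PNS = 0.496 − 0.0867 = 0.4093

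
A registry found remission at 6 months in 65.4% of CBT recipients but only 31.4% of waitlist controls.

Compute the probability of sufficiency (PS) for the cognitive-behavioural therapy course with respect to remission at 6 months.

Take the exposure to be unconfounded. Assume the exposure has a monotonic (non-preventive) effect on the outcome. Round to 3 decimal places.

PS ≈ 0.496

p₁ = 0.654, p₀ = 0.314.
Under exogeneity and monotonicity, PS = (p₁ − p₀) / (1 − p₀).
PS = (0.654 − 0.314) / (1 − 0.314) = 0.34 / 0.686 ≈ 0.4956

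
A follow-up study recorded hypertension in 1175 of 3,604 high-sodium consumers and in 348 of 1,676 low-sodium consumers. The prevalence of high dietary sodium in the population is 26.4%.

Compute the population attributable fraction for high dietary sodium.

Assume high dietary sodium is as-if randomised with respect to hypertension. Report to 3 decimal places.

PAF ≈ 0.131

p₁ = P(outcome | exposed) = 1175/3604 = 0.32603
p₀ = P(outcome | unexposed) = 348/1676 = 0.20764
Overall risk P(Y=1) = π·p₁ + (1−π)·p₀ = 0.264×0.32603 + 0.736×0.20764 = 0.23889.
Under exogeneity, PAF = [P(Y=1) − p₀] / P(Y=1).
PAF = (0.23889 − 0.20764) / 0.23889 ≈ 0.1308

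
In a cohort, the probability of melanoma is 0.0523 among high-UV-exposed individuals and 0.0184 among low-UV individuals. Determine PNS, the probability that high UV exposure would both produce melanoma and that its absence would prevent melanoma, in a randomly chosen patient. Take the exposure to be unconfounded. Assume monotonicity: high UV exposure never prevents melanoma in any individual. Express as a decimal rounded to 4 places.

Let p₁ = 0.0523, p₀ = 0.0184.
Under exogeneity and monotonicity, PNS = p₁ − p₀.
PNS = 0.0523 − 0.0184 = 0.0339

PNS ≈ 0.0339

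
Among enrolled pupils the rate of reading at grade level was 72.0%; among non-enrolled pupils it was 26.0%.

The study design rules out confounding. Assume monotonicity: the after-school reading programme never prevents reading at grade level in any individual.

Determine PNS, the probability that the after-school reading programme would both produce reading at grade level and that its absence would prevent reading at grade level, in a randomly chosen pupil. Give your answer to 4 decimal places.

p₁ = 0.72, p₀ = 0.26.
Under exogeneity and monotonicity, PNS = p₁ − p₀.
PNS = 0.72 − 0.26 = 0.46

PNS ≈ 0.4600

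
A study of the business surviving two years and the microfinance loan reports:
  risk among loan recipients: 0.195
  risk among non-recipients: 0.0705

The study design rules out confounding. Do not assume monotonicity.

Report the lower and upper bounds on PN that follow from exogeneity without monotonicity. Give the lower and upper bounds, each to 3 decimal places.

0.638 ≤ PN ≤ 1.000

Let p₁ = 0.195, p₀ = 0.0705.
Under exogeneity alone the bounds on PN are max{0,(p₁−p₀)/p₁} ≤ PN ≤ min{1,(1−p₀)/p₁}.
  lower = (p₁ − p₀)/p₁ = 0.1245 / 0.195 ≈ 0.6385
  upper = min{1, (1 − p₀)/p₁} = 0.9295 / 0.195 ≈ 4.7667 → capped at 1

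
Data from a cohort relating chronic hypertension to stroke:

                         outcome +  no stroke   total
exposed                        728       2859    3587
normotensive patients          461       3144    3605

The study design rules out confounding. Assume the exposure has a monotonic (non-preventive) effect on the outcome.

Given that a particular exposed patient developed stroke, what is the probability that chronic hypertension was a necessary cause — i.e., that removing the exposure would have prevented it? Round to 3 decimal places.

p₁ = P(outcome | exposed) = 728/3587 = 0.20296
p₀ = P(outcome | unexposed) = 461/3605 = 0.12788
Under exogeneity and monotonicity, PN = (p₁ − p₀) / p₁.
PN = (0.20296 − 0.12788) / 0.20296 = 0.075077 / 0.20296 ≈ 0.3699

PN ≈ 0.370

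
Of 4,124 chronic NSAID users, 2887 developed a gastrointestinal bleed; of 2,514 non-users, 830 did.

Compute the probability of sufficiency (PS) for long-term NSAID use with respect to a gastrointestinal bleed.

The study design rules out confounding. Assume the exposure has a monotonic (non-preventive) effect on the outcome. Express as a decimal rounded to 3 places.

p₁ = P(outcome | exposed) = 2887/4124 = 0.70005
p₀ = P(outcome | unexposed) = 830/2514 = 0.33015
Under exogeneity and monotonicity, PS = (p₁ − p₀) / (1 − p₀).
PS = (0.70005 − 0.33015) / (1 − 0.33015) = 0.3699 / 0.66985 ≈ 0.5522

PS ≈ 0.552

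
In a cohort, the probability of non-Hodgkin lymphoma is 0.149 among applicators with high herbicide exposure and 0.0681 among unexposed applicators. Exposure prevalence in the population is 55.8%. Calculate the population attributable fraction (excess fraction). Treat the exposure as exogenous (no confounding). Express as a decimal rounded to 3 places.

Let p₁ = 0.149, p₀ = 0.0681.
Overall risk P(Y=1) = π·p₁ + (1−π)·p₀ = 0.558×0.149 + 0.442×0.0681 = 0.11324.
Under exogeneity, PAF = [P(Y=1) − p₀] / P(Y=1).
PAF = (0.11324 − 0.0681) / 0.11324 ≈ 0.3986

PAF ≈ 0.399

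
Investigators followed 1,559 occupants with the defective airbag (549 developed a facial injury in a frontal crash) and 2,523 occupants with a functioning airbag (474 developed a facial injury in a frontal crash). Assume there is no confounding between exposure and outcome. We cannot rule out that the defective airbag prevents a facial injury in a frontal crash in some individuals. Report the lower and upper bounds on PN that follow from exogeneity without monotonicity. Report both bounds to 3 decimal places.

0.466 ≤ PN ≤ 1.000

p₁ = P(outcome | exposed) = 549/1559 = 0.35215
p₀ = P(outcome | unexposed) = 474/2523 = 0.18787
Under exogeneity alone the bounds on PN are max{0,(p₁−p₀)/p₁} ≤ PN ≤ min{1,(1−p₀)/p₁}.
  lower = (p₁ − p₀)/p₁ = 0.16428 / 0.35215 ≈ 0.4665
  upper = min{1, (1 − p₀)/p₁} = 0.81213 / 0.35215 ≈ 2.3062 → capped at 1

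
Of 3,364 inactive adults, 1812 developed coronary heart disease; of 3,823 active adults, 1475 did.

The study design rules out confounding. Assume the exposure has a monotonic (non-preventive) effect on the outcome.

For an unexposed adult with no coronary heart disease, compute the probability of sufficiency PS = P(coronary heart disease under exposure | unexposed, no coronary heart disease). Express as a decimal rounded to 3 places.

p₁ = P(outcome | exposed) = 1812/3364 = 0.53864
p₀ = P(outcome | unexposed) = 1475/3823 = 0.38582
Under exogeneity and monotonicity, PS = (p₁ − p₀) / (1 − p₀).
PS = (0.53864 − 0.38582) / (1 − 0.38582) = 0.15282 / 0.61418 ≈ 0.2488

PS ≈ 0.249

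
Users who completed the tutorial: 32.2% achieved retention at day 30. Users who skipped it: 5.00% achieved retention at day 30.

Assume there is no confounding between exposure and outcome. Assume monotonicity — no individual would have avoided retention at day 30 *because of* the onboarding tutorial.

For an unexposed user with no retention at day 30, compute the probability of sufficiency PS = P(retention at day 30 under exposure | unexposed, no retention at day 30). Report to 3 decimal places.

p₁ = 0.322, p₀ = 0.05.
Under exogeneity and monotonicity, PS = (p₁ − p₀) / (1 − p₀).
PS = (0.322 − 0.05) / (1 − 0.05) = 0.272 / 0.95 ≈ 0.2863

PS ≈ 0.286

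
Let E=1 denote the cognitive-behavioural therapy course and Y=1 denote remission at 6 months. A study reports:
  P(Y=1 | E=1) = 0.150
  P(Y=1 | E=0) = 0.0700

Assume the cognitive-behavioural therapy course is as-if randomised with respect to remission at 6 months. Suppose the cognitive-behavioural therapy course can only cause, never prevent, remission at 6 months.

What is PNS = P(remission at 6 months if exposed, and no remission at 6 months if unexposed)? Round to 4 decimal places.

PNS ≈ 0.0800

Let p₁ = 0.15, p₀ = 0.07.
Under exogeneity and monotonicity, PNS = p₁ − p₀.
PNS = 0.15 − 0.07 = 0.08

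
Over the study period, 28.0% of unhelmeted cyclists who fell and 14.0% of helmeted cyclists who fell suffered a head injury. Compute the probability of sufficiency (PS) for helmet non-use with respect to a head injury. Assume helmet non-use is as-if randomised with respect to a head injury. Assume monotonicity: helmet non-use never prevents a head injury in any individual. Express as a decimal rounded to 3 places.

p₁ = 0.28, p₀ = 0.14.
Under exogeneity and monotonicity, PS = (p₁ − p₀) / (1 − p₀).
PS = (0.28 − 0.14) / (1 − 0.14) = 0.14 / 0.86 ≈ 0.1628

PS ≈ 0.163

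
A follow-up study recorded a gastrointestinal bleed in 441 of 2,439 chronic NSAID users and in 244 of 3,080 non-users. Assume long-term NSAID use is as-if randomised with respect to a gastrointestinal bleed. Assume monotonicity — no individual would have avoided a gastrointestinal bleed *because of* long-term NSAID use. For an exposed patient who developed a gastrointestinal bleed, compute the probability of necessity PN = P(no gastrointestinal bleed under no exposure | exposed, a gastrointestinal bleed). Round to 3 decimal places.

p₁ = P(outcome | exposed) = 441/2439 = 0.18081
p₀ = P(outcome | unexposed) = 244/3080 = 0.079221
Under exogeneity and monotonicity, PN = (p₁ − p₀) / p₁.
PN = (0.18081 − 0.079221) / 0.18081 = 0.10159 / 0.18081 ≈ 0.5619

PN ≈ 0.562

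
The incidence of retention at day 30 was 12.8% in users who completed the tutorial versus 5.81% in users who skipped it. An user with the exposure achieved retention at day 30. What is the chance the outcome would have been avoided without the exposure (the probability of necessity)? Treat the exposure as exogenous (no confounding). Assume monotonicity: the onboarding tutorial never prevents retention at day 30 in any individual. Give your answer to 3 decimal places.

PN ≈ 0.546

p₁ = 0.128, p₀ = 0.0581.
Under exogeneity and monotonicity, PN = (p₁ − p₀) / p₁.
PN = (0.128 − 0.0581) / 0.128 = 0.0699 / 0.128 ≈ 0.5461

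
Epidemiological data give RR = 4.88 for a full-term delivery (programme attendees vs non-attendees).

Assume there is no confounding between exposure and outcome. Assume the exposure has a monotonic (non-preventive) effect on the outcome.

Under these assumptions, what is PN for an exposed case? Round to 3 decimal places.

Under exogeneity and monotonicity, PN = (RR − 1) / RR = 1 − 1/RR.
PN = (4.88 − 1) / 4.88 = 3.88 / 4.88 ≈ 0.7951

PN ≈ 0.795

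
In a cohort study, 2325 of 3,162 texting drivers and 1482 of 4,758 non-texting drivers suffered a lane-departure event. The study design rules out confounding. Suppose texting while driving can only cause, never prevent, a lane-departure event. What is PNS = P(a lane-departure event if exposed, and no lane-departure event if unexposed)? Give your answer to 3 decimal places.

p₁ = P(outcome | exposed) = 2325/3162 = 0.73529
p₀ = P(outcome | unexposed) = 1482/4758 = 0.31148
Under exogeneity and monotonicity, PNS = p₁ − p₀.
PNS = 0.73529 − 0.31148 = 0.42382

PNS ≈ 0.424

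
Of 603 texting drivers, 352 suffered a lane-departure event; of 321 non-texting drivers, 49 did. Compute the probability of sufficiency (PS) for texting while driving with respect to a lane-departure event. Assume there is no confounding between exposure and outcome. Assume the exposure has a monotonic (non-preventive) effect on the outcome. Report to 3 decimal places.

PS ≈ 0.509

p₁ = P(outcome | exposed) = 352/603 = 0.58375
p₀ = P(outcome | unexposed) = 49/321 = 0.15265
Under exogeneity and monotonicity, PS = (p₁ − p₀) / (1 − p₀).
PS = (0.58375 − 0.15265) / (1 − 0.15265) = 0.4311 / 0.84735 ≈ 0.5088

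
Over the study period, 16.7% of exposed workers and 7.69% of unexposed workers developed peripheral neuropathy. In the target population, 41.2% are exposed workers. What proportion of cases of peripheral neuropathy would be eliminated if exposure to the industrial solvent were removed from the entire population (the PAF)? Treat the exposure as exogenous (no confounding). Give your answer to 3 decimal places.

PAF ≈ 0.326

p₁ = 0.167, p₀ = 0.0769.
Overall risk P(Y=1) = π·p₁ + (1−π)·p₀ = 0.412×0.167 + 0.588×0.0769 = 0.11402.
Under exogeneity, PAF = [P(Y=1) − p₀] / P(Y=1).
PAF = (0.11402 − 0.0769) / 0.11402 ≈ 0.3256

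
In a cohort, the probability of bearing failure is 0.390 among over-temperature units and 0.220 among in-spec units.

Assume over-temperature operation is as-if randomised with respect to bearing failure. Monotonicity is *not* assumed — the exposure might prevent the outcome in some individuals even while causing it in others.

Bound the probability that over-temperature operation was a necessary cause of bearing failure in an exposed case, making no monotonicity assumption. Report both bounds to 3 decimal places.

0.436 ≤ PN ≤ 1.000

Let p₁ = 0.39, p₀ = 0.22.
Under exogeneity alone the bounds on PN are max{0,(p₁−p₀)/p₁} ≤ PN ≤ min{1,(1−p₀)/p₁}.
  lower = (p₁ − p₀)/p₁ = 0.17 / 0.39 ≈ 0.4359
  upper = min{1, (1 − p₀)/p₁} = 0.78 / 0.39 ≈ 2.0000 → capped at 1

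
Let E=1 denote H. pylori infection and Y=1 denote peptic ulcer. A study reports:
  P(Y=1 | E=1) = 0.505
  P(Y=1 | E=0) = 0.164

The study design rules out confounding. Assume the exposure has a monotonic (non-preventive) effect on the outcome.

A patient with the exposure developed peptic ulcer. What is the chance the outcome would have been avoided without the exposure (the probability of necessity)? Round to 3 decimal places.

PN ≈ 0.675

Let p₁ = 0.505, p₀ = 0.164.
Under exogeneity and monotonicity, PN = (p₁ − p₀) / p₁.
PN = (0.505 − 0.164) / 0.505 = 0.341 / 0.505 ≈ 0.6752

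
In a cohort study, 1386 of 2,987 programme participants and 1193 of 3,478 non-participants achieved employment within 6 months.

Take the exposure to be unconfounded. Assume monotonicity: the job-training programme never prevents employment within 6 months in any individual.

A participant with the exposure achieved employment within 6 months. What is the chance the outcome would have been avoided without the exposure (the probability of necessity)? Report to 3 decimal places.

PN ≈ 0.261

p₁ = P(outcome | exposed) = 1386/2987 = 0.46401
p₀ = P(outcome | unexposed) = 1193/3478 = 0.34301
Under exogeneity and monotonicity, PN = (p₁ − p₀) / p₁.
PN = (0.46401 − 0.34301) / 0.46401 = 0.121 / 0.46401 ≈ 0.2608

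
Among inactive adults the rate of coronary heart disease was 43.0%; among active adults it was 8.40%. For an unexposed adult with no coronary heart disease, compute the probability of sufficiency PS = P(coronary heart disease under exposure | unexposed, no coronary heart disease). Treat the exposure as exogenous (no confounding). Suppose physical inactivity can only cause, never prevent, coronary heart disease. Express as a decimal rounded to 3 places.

p₁ = 0.43, p₀ = 0.084.
Under exogeneity and monotonicity, PS = (p₁ − p₀) / (1 − p₀).
PS = (0.43 − 0.084) / (1 − 0.084) = 0.346 / 0.916 ≈ 0.3777

PS ≈ 0.378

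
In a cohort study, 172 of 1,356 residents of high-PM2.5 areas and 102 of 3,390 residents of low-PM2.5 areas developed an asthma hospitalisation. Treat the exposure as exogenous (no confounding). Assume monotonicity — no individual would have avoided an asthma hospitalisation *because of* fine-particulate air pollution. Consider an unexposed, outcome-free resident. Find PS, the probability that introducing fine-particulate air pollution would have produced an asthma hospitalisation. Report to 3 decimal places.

p₁ = P(outcome | exposed) = 172/1356 = 0.12684
p₀ = P(outcome | unexposed) = 102/3390 = 0.030088
Under exogeneity and monotonicity, PS = (p₁ − p₀) / (1 − p₀).
PS = (0.12684 − 0.030088) / (1 − 0.030088) = 0.096755 / 0.96991 ≈ 0.0998

PS ≈ 0.100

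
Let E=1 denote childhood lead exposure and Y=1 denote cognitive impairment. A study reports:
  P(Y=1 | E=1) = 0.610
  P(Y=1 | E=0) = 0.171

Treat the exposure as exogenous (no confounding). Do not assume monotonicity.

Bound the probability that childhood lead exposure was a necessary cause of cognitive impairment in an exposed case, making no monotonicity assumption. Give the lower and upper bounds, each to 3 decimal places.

0.720 ≤ PN ≤ 1.000

Let p₁ = 0.61, p₀ = 0.171.
Under exogeneity alone the bounds on PN are max{0,(p₁−p₀)/p₁} ≤ PN ≤ min{1,(1−p₀)/p₁}.
  lower = (p₁ − p₀)/p₁ = 0.439 / 0.61 ≈ 0.7197
  upper = min{1, (1 − p₀)/p₁} = 0.829 / 0.61 ≈ 1.3590 → capped at 1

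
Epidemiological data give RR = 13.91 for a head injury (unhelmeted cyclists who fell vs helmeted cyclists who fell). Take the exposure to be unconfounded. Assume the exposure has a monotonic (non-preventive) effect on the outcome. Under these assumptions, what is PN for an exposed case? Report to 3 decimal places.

PN ≈ 0.928

Under exogeneity and monotonicity, PN = (RR − 1) / RR = 1 − 1/RR.
PN = (13.91 − 1) / 13.91 = 12.91 / 13.91 ≈ 0.9281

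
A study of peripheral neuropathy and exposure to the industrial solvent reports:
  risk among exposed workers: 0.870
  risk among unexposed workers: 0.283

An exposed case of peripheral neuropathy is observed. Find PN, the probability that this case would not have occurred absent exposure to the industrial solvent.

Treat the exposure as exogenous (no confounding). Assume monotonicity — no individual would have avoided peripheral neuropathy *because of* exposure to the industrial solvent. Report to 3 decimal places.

PN ≈ 0.675

Let p₁ = 0.87, p₀ = 0.283.
Under exogeneity and monotonicity, PN = (p₁ − p₀) / p₁.
PN = (0.87 − 0.283) / 0.87 = 0.587 / 0.87 ≈ 0.6747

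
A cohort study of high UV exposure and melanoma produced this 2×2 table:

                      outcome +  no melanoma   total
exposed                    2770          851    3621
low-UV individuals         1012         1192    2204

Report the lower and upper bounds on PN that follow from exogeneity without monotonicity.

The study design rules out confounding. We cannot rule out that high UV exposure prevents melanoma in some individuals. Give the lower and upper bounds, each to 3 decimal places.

p₁ = P(outcome | exposed) = 2770/3621 = 0.76498
p₀ = P(outcome | unexposed) = 1012/2204 = 0.45917
Under exogeneity alone the bounds on PN are max{0,(p₁−p₀)/p₁} ≤ PN ≤ min{1,(1−p₀)/p₁}.
  lower = (p₁ − p₀)/p₁ = 0.30582 / 0.76498 ≈ 0.3998
  upper = min{1, (1 − p₀)/p₁} = 0.54083 / 0.76498 ≈ 0.7070

0.400 ≤ PN ≤ 0.707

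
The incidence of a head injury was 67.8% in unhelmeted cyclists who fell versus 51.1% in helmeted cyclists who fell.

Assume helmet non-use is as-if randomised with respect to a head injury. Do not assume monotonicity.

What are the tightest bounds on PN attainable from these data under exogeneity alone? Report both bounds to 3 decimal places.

p₁ = 0.678, p₀ = 0.511.
Under exogeneity alone the bounds on PN are max{0,(p₁−p₀)/p₁} ≤ PN ≤ min{1,(1−p₀)/p₁}.
  lower = (p₁ − p₀)/p₁ = 0.167 / 0.678 ≈ 0.2463
  upper = min{1, (1 − p₀)/p₁} = 0.489 / 0.678 ≈ 0.7212

0.246 ≤ PN ≤ 0.721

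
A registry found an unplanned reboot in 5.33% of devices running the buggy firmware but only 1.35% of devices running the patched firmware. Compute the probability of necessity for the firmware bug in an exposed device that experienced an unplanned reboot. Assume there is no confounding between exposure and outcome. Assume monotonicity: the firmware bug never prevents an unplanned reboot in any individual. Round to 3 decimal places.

p₁ = 0.0533, p₀ = 0.0135.
Under exogeneity and monotonicity, PN = (p₁ − p₀) / p₁.
PN = (0.0533 − 0.0135) / 0.0533 = 0.0398 / 0.0533 ≈ 0.7467

PN ≈ 0.747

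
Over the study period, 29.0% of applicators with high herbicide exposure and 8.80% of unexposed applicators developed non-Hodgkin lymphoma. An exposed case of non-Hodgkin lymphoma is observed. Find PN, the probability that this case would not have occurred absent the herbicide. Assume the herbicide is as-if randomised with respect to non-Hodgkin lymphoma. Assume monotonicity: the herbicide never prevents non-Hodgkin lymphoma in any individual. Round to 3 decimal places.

p₁ = 0.29, p₀ = 0.088.
Under exogeneity and monotonicity, PN = (p₁ − p₀) / p₁.
PN = (0.29 − 0.088) / 0.29 = 0.202 / 0.29 ≈ 0.6966

PN ≈ 0.697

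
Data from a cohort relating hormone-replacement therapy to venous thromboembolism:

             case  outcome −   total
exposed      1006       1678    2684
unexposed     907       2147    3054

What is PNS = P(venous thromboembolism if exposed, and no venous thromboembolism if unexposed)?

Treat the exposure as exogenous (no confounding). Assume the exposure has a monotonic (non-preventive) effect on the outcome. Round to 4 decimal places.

PNS ≈ 0.0778

p₁ = P(outcome | exposed) = 1006/2684 = 0.37481
p₀ = P(outcome | unexposed) = 907/3054 = 0.29699
Under exogeneity and monotonicity, PNS = p₁ − p₀.
PNS = 0.37481 − 0.29699 = 0.077826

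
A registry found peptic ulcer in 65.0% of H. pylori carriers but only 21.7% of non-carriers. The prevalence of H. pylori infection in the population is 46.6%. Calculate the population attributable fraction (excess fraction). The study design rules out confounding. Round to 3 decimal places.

PAF ≈ 0.482

p₁ = 0.65, p₀ = 0.217.
Overall risk P(Y=1) = π·p₁ + (1−π)·p₀ = 0.466×0.65 + 0.534×0.217 = 0.41878.
Under exogeneity, PAF = [P(Y=1) − p₀] / P(Y=1).
PAF = (0.41878 − 0.217) / 0.41878 ≈ 0.4818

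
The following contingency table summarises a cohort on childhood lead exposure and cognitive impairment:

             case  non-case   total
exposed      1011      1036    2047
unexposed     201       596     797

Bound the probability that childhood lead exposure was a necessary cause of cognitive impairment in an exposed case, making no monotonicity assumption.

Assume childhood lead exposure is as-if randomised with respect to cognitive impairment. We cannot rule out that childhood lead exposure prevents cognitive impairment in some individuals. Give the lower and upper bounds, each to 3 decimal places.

0.489 ≤ PN ≤ 1.000

p₁ = P(outcome | exposed) = 1011/2047 = 0.49389
p₀ = P(outcome | unexposed) = 201/797 = 0.2522
Under exogeneity alone the bounds on PN are max{0,(p₁−p₀)/p₁} ≤ PN ≤ min{1,(1−p₀)/p₁}.
  lower = (p₁ − p₀)/p₁ = 0.2417 / 0.49389 ≈ 0.4894
  upper = min{1, (1 − p₀)/p₁} = 0.7478 / 0.49389 ≈ 1.5141 → capped at 1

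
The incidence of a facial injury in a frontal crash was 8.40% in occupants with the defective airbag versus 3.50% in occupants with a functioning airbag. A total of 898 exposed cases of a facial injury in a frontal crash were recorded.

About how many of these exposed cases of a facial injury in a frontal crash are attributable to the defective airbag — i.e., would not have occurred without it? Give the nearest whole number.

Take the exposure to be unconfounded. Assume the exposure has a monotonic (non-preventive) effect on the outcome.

p₁ = 0.084, p₀ = 0.035.
PN = (p₁ − p₀)/p₁ = (0.084 − 0.035) / 0.084 ≈ 0.58333.
Attributable cases ≈ PN × (exposed cases) = 0.58333 × 898 ≈ 523.83.

about 524 cases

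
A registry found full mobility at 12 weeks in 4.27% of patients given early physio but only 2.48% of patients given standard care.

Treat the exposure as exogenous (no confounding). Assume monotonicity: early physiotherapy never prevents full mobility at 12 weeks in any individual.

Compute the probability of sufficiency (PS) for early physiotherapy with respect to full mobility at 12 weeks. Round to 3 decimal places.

PS ≈ 0.018

p₁ = 0.0427, p₀ = 0.0248.
Under exogeneity and monotonicity, PS = (p₁ − p₀) / (1 − p₀).
PS = (0.0427 − 0.0248) / (1 − 0.0248) = 0.0179 / 0.9752 ≈ 0.0184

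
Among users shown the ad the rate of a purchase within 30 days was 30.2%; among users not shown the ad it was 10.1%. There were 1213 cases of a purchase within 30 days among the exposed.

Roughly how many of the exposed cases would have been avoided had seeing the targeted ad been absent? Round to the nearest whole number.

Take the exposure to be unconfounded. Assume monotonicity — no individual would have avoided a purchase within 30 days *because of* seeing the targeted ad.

about 807 cases

p₁ = 0.302, p₀ = 0.101.
PN = (p₁ − p₀)/p₁ = (0.302 − 0.101) / 0.302 ≈ 0.66556.
Attributable cases ≈ PN × (exposed cases) = 0.66556 × 1213 ≈ 807.33.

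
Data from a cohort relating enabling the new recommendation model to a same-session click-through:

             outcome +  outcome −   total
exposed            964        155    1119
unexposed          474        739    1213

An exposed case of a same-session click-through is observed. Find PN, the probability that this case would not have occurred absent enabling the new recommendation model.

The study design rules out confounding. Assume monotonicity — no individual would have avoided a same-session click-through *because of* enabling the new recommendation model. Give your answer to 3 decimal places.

p₁ = P(outcome | exposed) = 964/1119 = 0.86148
p₀ = P(outcome | unexposed) = 474/1213 = 0.39077
Under exogeneity and monotonicity, PN = (p₁ − p₀)/p₁.
PN = (0.86148 − 0.39077) / 0.86148 ≈ 0.5464

PN ≈ 0.546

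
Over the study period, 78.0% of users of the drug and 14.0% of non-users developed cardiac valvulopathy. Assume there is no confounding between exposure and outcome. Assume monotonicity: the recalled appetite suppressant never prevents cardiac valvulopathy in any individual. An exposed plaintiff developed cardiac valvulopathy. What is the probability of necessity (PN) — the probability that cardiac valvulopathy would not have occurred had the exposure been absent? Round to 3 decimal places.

p₁ = 0.78, p₀ = 0.14.
Under exogeneity and monotonicity, PN = (p₁ − p₀) / p₁.
PN = (0.78 − 0.14) / 0.78 = 0.64 / 0.78 ≈ 0.8205

PN ≈ 0.821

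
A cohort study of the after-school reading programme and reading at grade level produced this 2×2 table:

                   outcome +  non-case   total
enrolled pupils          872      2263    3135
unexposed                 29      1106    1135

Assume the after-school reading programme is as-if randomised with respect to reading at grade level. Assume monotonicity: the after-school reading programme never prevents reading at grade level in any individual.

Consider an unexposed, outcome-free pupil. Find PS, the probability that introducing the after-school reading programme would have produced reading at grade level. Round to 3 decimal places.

p₁ = P(outcome | exposed) = 872/3135 = 0.27815
p₀ = P(outcome | unexposed) = 29/1135 = 0.025551
Under exogeneity and monotonicity, PS = (p₁ − p₀)/(1 − p₀).
PS = (0.27815 − 0.025551) / 0.97445 ≈ 0.2592

PS ≈ 0.259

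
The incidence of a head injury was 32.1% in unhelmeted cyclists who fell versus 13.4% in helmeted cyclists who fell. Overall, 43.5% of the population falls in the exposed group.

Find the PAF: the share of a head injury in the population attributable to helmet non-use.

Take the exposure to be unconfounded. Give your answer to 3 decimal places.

p₁ = 0.321, p₀ = 0.134.
Overall risk P(Y=1) = π·p₁ + (1−π)·p₀ = 0.435×0.321 + 0.565×0.134 = 0.21535.
Under exogeneity, PAF = [P(Y=1) − p₀] / P(Y=1).
PAF = (0.21535 − 0.134) / 0.21535 ≈ 0.3777

PAF ≈ 0.378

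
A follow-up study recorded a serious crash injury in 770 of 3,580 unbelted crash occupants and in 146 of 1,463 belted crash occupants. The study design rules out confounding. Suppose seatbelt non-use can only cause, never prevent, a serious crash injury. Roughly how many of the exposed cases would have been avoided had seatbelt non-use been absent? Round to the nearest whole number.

about 413 cases

p₁ = P(outcome | exposed) = 770/3580 = 0.21508
p₀ = P(outcome | unexposed) = 146/1463 = 0.099795
PN = (p₁ − p₀)/p₁ = (0.21508 − 0.099795) / 0.21508 ≈ 0.53602.
Attributable cases ≈ PN × (exposed cases) = 0.53602 × 770 ≈ 412.73.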